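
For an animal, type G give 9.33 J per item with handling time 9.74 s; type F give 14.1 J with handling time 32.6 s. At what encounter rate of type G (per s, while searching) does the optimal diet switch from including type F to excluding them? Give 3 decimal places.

0.085 per s

Drop type F once their profitability E₂/h₂ falls below the rate achievable on type G alone: E₂/h₂ = λE₁/(1 + λh₁).
Solve for λ: λE₁h₂ = E₂(1 + λh₁) → λ(E₁h₂ − E₂h₁) = E₂ → λ = E₂/(E₁h₂ − E₂h₁).
λ = 14.1/(9.33×32.6 − 14.1×9.74) = 14.1/166.8 = 0.08452 per s.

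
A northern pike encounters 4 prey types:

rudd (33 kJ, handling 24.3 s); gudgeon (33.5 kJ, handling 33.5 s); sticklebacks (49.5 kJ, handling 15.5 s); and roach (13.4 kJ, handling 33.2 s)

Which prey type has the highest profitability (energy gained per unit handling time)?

Profitability E/h (kJ/s): rudd = 33/24.3 = 1.36, gudgeon = 33.5/33.5 = 1, sticklebacks = 49.5/15.5 = 3.19, roach = 13.4/33.2 = 0.404.
Ranked: sticklebacks > rudd > gudgeon > roach.

sticklebacks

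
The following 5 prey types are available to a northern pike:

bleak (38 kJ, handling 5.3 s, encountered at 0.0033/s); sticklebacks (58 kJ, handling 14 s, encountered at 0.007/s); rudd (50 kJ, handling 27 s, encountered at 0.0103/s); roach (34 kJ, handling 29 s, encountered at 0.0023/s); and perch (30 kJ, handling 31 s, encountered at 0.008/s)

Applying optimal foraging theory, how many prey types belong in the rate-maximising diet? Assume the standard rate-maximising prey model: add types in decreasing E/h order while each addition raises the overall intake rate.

5

Rank by E/h (kJ/s): bleak 7.17, sticklebacks 4.14, rudd 1.85, roach 1.17, perch 0.968. Include each in turn until the next type's E/h falls below the running intake rate.
Rate on top 1: 0.1232. sticklebacks: 4.14 > 0.1232 → include.
Rate on top 2: 0.4764. rudd: 1.85 > 0.4764 → include.
Rate on top 3: 0.7509. roach: 1.17 > 0.7509 → include.
Rate on top 4: 0.7701. perch: 0.968 > 0.7701 → include.
Optimal diet: bleak, sticklebacks, rudd, roach, perch — 5 of 5 types.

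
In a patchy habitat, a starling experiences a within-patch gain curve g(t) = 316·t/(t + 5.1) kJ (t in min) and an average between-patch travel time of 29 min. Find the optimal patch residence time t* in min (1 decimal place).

12.2 min

Maximise g(t)/(T+t): set derivative to zero → g'(t)(T+t) = g(t).
g'(t) = 316·5.1/(t + 5.1)². Setting 316·5.1/(t+5.1)² = 316t/[(t+5.1)(29+t)] gives 5.1(29+t) = t(t+5.1), so t² = 5.1×29 = 147.9.
t* = √147.9 = 12.16 min.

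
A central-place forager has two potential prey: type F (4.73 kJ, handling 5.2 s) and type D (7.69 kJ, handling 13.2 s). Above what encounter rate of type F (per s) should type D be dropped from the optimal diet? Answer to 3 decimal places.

At the threshold, the rate on type F alone equals the profitability of type D: λ·4.73/(1 + λ·5.2) = 7.69/13.2 = 0.5826.
Rearranging, λ(4.73 − 0.5826×5.2) = 0.5826, so λ = 0.5826/1.701 = 0.3426 per s.

0.343 per s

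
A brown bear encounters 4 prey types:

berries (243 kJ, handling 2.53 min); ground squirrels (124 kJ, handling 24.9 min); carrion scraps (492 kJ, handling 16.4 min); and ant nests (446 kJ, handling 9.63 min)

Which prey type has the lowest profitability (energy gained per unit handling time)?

Profitability E/h (kJ/min): berries = 243/2.53 = 96, ground squirrels = 124/24.9 = 4.98, carrion scraps = 492/16.4 = 30, ant nests = 446/9.63 = 46.3.
Ranked: berries > ant nests > carrion scraps > ground squirrels.

ground squirrels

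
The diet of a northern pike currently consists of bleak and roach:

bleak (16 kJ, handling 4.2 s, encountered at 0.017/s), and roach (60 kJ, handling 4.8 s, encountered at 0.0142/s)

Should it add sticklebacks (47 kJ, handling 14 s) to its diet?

Yes

On bleak and roach alone, R = ΣλE/(1+Σλh) = 1.124/1.14 = 0.9863 kJ/s.
Profitability of sticklebacks: 47/14 = 3.357 kJ/s.
Since 3.357 > R, including sticklebacks increases the long-run rate.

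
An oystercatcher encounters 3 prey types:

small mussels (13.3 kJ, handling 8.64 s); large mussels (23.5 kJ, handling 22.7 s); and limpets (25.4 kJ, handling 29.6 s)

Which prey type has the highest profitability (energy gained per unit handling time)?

In descending order of E/h:
small mussels: 13.3/8.64 = 1.54 kJ/s
large mussels: 23.5/22.7 = 1.04 kJ/s
limpets: 25.4/29.6 = 0.858 kJ/s

small mussels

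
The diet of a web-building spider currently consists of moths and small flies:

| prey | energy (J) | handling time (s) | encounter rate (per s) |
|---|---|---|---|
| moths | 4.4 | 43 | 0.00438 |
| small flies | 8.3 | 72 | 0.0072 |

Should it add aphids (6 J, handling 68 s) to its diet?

Yes

Current rate: (0.00438×4.4 + 0.0072×8.3)/(1 + 0.00438×43 + 0.0072×72) = 0.04631 J/s.
Profitability of aphids: 6/68 = 0.08824 J/s.
Since 0.08824 > R, including aphids increases the long-run rate.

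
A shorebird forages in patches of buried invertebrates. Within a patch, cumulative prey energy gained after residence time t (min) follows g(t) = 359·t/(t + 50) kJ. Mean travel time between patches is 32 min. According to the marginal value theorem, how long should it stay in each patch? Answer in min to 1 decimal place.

40.0 min

Maximise g(t)/(T+t): set derivative to zero → g'(t)(T+t) = g(t).
g'(t) = 359·50/(t + 50)². Setting 359·50/(t+50)² = 359t/[(t+50)(32+t)] gives 50(32+t) = t(t+50), so t² = 50×32 = 1600.
t* = √1600 = 40 min.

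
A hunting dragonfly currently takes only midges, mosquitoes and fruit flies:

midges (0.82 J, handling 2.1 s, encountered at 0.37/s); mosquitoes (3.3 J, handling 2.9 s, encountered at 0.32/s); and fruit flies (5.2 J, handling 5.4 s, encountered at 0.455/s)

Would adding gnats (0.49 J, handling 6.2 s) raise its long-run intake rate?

No

On midges, mosquitoes and fruit flies alone, R = ΣλE/(1+Σλh) = 3.725/5.162 = 0.7217 J/s.
Profitability of gnats: 0.49/6.2 = 0.07903 J/s.
Since 0.07903 < R, time spent handling gnats is better spent searching.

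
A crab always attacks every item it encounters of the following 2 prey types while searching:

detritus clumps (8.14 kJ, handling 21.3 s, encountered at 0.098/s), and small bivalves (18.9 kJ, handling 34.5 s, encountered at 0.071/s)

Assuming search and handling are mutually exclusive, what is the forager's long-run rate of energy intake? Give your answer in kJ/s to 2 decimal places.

Energy encountered per unit search time: 0.098×8.14 + 0.071×18.9 = 2.14 kJ/s.
Handling time per unit search time: 0.098×21.3 + 0.071×34.5 = 4.537.
Rate = 2.14/(1 + 4.537) = 0.3864 kJ/s.

0.39 kJ/s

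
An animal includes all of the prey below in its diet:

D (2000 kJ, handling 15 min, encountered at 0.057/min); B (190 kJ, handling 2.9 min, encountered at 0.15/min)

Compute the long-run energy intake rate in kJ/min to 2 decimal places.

R = (0.057×2000 + 0.15×190) / (1 + 0.057×15 + 0.15×2.9) = 142.5/2.29 = 62.23 kJ/min.

62.23 kJ/min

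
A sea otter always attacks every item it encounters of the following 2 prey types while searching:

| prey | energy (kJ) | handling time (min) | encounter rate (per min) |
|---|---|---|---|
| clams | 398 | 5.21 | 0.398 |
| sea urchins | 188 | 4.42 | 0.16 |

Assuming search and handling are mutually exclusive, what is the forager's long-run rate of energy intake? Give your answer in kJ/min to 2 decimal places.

49.85 kJ/min

R = (0.398×398 + 0.16×188) / (1 + 0.398×5.21 + 0.16×4.42) = 188.5/3.781 = 49.85 kJ/min.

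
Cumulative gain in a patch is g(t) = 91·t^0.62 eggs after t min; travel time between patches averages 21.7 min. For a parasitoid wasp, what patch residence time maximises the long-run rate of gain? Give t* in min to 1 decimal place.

By the marginal value theorem, leave when the instantaneous gain rate g'(t) equals the habitat-wide average g(t)/(T + t).
g'(t) = 0.62·91·t^-0.38. Setting 0.62·91·t^-0.38 = 91·t^0.62/(21.7+t) gives 0.62(21.7+t) = t, so 0.38·t = 0.62×21.7.
t* = 0.62×21.7/0.38 = 35.41 min.

35.4 min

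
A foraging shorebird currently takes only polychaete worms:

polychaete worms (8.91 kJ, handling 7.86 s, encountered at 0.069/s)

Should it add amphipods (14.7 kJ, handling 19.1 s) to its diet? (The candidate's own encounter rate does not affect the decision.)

Intake rate on the current diet: R = (0.069×8.91) / (1 + 0.069×7.86) = 0.6148/1.542 = 0.3986 kJ/s.
Profitability of amphipods: 14.7/19.1 = 0.7696 kJ/s.
Since 0.7696 > R, including amphipods increases the long-run rate.

Yes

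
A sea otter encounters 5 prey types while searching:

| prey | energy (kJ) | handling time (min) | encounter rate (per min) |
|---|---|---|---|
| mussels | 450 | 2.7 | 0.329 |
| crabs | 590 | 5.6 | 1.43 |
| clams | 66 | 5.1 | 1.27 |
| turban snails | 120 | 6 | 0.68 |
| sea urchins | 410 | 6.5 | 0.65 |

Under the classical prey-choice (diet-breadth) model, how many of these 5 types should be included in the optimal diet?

E/h in descending order: mussels 167, crabs 105, sea urchins 63.1, turban snails 20, clams 12.9 kJ/min. The optimal diet is the largest prefix of this list for which every included type satisfies E_i/h_i > R on the types above it.
Rate on top 1: 78.4. crabs: 105 > 78.4 → include.
Rate on top 2: 100.2. sea urchins: 63.1 < 100.2 → exclude; stop.
Optimal diet: mussels, crabs — 2 of 5 types.

2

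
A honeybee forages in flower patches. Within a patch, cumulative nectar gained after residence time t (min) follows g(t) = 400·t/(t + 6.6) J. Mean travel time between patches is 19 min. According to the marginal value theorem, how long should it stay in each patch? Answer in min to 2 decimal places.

Maximise g(t)/(T+t): set derivative to zero → g'(t)(T+t) = g(t).
g'(t) = 400·6.6/(t + 6.6)². Setting 400·6.6/(t+6.6)² = 400t/[(t+6.6)(19+t)] gives 6.6(19+t) = t(t+6.6), so t² = 6.6×19 = 125.4.
t* = √125.4 = 11.2 min.

11.20 min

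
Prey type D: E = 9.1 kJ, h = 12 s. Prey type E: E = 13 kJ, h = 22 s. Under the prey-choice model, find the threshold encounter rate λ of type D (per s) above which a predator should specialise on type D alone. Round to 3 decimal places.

0.294 per s

The zero-one rule: include type E iff E₂/h₂ > λE₁/(1+λh₁). Equality gives the switch point.
λE₁h₂ = E₂ + λE₂h₁ ⇒ λ = E₂/(E₁h₂ − E₂h₁) = 13/(200.2 − 156) = 0.2941 per s.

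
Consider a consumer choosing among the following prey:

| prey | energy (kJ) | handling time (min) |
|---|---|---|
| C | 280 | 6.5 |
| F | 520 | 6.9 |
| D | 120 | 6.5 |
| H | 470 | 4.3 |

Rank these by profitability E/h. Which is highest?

H

In descending order of E/h:
H: 470/4.3 = 109 kJ/min
F: 520/6.9 = 75.4 kJ/min
C: 280/6.5 = 43.1 kJ/min
D: 120/6.5 = 18.5 kJ/min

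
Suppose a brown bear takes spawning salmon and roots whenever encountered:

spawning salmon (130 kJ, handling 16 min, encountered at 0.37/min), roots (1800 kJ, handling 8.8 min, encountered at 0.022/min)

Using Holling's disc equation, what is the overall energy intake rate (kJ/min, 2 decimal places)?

12.33 kJ/min

R = (0.37×130 + 0.022×1800) / (1 + 0.37×16 + 0.022×8.8) = 87.7/7.114 = 12.33 kJ/min.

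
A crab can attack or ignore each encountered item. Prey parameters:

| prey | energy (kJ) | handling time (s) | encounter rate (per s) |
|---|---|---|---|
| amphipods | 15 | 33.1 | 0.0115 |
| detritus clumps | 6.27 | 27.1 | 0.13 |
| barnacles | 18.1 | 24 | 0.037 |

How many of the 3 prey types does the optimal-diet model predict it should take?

E/h in descending order: barnacles 0.754, amphipods 0.453, detritus clumps 0.231 kJ/s. The optimal diet is the largest prefix of this list for which every included type satisfies E_i/h_i > R on the types above it.
Rate on top 1: 0.3547. amphipods: 0.453 > 0.3547 → include.
Rate on top 2: 0.3712. detritus clumps: 0.231 < 0.3712 → exclude; stop.
Optimal diet: barnacles, amphipods — 2 of 3 types.

2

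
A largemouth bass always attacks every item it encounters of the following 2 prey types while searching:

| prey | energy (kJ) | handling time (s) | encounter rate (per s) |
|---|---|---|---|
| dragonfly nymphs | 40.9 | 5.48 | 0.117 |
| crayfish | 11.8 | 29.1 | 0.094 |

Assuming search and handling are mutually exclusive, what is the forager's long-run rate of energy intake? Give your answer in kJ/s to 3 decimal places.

Energy encountered per unit search time: 0.117×40.9 + 0.094×11.8 = 5.895 kJ/s.
Handling time per unit search time: 0.117×5.48 + 0.094×29.1 = 3.377.
Rate = 5.895/(1 + 3.377) = 1.347 kJ/s.

1.347 kJ/s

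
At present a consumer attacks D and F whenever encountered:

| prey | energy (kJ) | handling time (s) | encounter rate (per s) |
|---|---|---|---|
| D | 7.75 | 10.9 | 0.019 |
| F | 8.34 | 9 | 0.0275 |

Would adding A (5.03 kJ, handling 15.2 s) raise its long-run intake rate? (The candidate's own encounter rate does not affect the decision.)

Yes

Intake rate on the current diet: R = (0.019×7.75 + 0.0275×8.34) / (1 + 0.019×10.9 + 0.0275×9) = 0.3766/1.455 = 0.2589 kJ/s.
Profitability of A: 5.03/15.2 = 0.3309 kJ/s.
Since 0.3309 > R, including A increases the long-run rate.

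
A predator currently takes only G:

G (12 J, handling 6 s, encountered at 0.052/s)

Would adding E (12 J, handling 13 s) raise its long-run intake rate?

Yes

Intake rate on the current diet: R = (0.052×12) / (1 + 0.052×6) = 0.624/1.312 = 0.4756 J/s.
Profitability of E: 12/13 = 0.9231 J/s.
Since 0.9231 > R, including E increases the long-run rate.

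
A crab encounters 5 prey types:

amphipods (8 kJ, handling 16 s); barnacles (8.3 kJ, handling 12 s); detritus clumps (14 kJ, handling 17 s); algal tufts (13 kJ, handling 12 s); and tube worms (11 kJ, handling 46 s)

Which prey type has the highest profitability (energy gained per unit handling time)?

algal tufts

In descending order of E/h:
algal tufts: 13/12 = 1.08 kJ/s
detritus clumps: 14/17 = 0.824 kJ/s
barnacles: 8.3/12 = 0.692 kJ/s
amphipods: 8/16 = 0.5 kJ/s
tube worms: 11/46 = 0.239 kJ/s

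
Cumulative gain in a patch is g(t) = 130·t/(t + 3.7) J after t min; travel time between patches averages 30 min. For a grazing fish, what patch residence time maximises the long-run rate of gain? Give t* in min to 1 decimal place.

Optimal t* satisfies g'(t*) = g(t*)/(T + t*).
g'(t) = 130·3.7/(t + 3.7)². Setting 130·3.7/(t+3.7)² = 130t/[(t+3.7)(30+t)] gives 3.7(30+t) = t(t+3.7), so t² = 3.7×30 = 111.
t* = √111 = 10.54 min.

10.5 min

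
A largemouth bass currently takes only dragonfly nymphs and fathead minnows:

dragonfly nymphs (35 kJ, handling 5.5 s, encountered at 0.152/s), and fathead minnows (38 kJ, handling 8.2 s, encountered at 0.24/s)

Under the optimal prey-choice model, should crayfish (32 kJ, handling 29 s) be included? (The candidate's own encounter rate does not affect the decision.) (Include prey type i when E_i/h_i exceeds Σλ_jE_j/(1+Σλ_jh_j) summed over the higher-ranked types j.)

No

Intake rate on the current diet: R = (0.152×35 + 0.24×38) / (1 + 0.152×5.5 + 0.24×8.2) = 14.44/3.804 = 3.796 kJ/s.
Profitability of crayfish: 32/29 = 1.103 kJ/s.
Since 1.103 < R, time spent handling crayfish is better spent searching.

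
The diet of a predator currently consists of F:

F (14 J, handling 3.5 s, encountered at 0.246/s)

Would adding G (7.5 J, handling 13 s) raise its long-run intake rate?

Intake rate on the current diet: R = (0.246×14) / (1 + 0.246×3.5) = 3.444/1.861 = 1.851 J/s.
G: E/h = 7.5/13 = 0.5769 J/s.
Since 0.5769 < R, time spent handling G is better spent searching.

No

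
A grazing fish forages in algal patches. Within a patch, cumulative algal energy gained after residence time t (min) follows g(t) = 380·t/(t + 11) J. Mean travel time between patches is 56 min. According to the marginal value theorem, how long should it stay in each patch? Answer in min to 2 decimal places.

24.82 min

By the marginal value theorem, leave when the instantaneous gain rate g'(t) equals the habitat-wide average g(t)/(T + t).
g'(t) = 380·11/(t + 11)². Setting 380·11/(t+11)² = 380t/[(t+11)(56+t)] gives 11(56+t) = t(t+11), so t² = 11×56 = 616.
t* = √616 = 24.82 min.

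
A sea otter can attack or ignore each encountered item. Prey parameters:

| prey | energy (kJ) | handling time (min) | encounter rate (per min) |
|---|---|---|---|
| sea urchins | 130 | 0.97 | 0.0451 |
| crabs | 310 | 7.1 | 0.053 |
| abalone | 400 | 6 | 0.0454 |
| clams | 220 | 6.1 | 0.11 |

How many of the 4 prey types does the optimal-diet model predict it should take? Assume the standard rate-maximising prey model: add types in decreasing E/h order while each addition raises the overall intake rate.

Profitabilities (E/h, kJ/min): sea urchins 134, abalone 66.7, crabs 43.7, clams 36.1. Add prey in this order while the next type's profitability exceeds the intake rate on those already taken.
Rate on top 1: 5.617. abalone: 66.7 > 5.617 → include.
Rate on top 2: 18.25. crabs: 43.7 > 18.25 → include.
Rate on top 3: 23.9. clams: 36.1 > 23.9 → include.
Optimal diet: sea urchins, abalone, crabs, clams — 4 of 4 types.

4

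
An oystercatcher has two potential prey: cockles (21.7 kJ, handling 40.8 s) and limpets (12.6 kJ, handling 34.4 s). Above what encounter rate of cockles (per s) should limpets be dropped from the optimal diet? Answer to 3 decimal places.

The zero-one rule: include limpets iff E₂/h₂ > λE₁/(1+λh₁). Equality gives the switch point.
λE₁h₂ = E₂ + λE₂h₁ ⇒ λ = E₂/(E₁h₂ − E₂h₁) = 12.6/(746.5 − 514.1) = 0.05422 per s.

0.054 per s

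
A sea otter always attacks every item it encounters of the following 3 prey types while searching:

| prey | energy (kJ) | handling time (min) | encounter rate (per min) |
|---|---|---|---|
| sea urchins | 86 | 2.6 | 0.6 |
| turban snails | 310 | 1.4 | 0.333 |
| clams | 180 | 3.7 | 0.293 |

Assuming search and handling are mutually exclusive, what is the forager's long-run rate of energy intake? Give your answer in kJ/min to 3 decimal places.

50.500 kJ/min

Energy encountered per unit search time: 0.6×86 + 0.333×310 + 0.293×180 = 207.6 kJ/min.
Handling time per unit search time: 0.6×2.6 + 0.333×1.4 + 0.293×3.7 = 3.11.
Rate = 207.6/(1 + 3.11) = 50.5 kJ/min.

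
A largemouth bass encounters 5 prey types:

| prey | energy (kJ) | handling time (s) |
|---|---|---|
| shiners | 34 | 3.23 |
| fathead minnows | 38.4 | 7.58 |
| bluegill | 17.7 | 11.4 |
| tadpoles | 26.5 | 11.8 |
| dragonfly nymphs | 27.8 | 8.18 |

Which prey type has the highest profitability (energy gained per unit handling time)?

In descending order of E/h:
shiners: 34/3.23 = 10.5 kJ/s
fathead minnows: 38.4/7.58 = 5.07 kJ/s
dragonfly nymphs: 27.8/8.18 = 3.4 kJ/s
tadpoles: 26.5/11.8 = 2.25 kJ/s
bluegill: 17.7/11.4 = 1.55 kJ/s

shiners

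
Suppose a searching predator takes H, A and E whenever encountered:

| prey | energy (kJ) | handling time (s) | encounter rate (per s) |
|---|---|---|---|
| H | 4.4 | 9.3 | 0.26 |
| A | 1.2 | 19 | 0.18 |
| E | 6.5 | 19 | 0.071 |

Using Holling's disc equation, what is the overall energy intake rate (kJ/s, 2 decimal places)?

Energy encountered per unit search time: 0.26×4.4 + 0.18×1.2 + 0.071×6.5 = 1.822 kJ/s.
Handling time per unit search time: 0.26×9.3 + 0.18×19 + 0.071×19 = 7.187.
Rate = 1.822/(1 + 7.187) = 0.2225 kJ/s.

0.22 kJ/s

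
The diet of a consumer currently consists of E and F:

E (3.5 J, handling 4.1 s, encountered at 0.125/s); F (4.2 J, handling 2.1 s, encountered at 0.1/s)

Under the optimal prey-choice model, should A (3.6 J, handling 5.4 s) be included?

On E and F alone, R = ΣλE/(1+Σλh) = 0.8575/1.722 = 0.4978 J/s.
Profitability of A: 3.6/5.4 = 0.6667 J/s.
Since 0.6667 > R, including A increases the long-run rate.

Yes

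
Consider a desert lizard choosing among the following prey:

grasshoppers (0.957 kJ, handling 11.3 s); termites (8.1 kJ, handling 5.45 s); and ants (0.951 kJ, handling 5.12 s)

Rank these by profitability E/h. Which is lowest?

Profitability E/h (kJ/s): grasshoppers = 0.957/11.3 = 0.0847, termites = 8.1/5.45 = 1.49, ants = 0.951/5.12 = 0.186.
Ranked: termites > ants > grasshoppers.

grasshoppers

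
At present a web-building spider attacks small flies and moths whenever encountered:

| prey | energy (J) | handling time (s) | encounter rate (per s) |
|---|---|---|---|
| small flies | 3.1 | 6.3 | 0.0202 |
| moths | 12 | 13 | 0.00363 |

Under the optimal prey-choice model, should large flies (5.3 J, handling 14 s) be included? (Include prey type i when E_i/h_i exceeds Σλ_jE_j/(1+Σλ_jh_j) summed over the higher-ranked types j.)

Current rate: (0.0202×3.1 + 0.00363×12)/(1 + 0.0202×6.3 + 0.00363×13) = 0.09041 J/s.
large flies: E/h = 5.3/14 = 0.3786 J/s.
Since 0.3786 > R, including large flies increases the long-run rate.

Yes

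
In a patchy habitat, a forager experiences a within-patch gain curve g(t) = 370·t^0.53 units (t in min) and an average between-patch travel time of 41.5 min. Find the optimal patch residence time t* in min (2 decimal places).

Optimal t* satisfies g'(t*) = g(t*)/(T + t*).
g'(t) = 0.53·370·t^-0.47. Setting 0.53·370·t^-0.47 = 370·t^0.53/(41.5+t) gives 0.53(41.5+t) = t, so 0.47·t = 0.53×41.5.
t* = 0.53×41.5/0.47 = 46.8 min.

46.80 min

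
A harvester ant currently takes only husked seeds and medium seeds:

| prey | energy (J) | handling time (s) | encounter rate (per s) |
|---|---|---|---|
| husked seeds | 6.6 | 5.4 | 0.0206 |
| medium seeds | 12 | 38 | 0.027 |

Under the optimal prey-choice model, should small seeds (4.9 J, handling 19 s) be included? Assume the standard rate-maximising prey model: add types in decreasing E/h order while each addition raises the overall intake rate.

Yes

Intake rate on the current diet: R = (0.0206×6.6 + 0.027×12) / (1 + 0.0206×5.4 + 0.027×38) = 0.46/2.137 = 0.2152 J/s.
Profitability of small seeds: 4.9/19 = 0.2579 J/s.
Since 0.2579 > R, including small seeds increases the long-run rate.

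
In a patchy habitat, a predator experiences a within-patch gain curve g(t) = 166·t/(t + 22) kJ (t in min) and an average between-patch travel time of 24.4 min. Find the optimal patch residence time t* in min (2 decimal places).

23.17 min

Maximise g(t)/(T+t): set derivative to zero → g'(t)(T+t) = g(t).
g'(t) = 166·22/(t + 22)². Setting 166·22/(t+22)² = 166t/[(t+22)(24.4+t)] gives 22(24.4+t) = t(t+22), so t² = 22×24.4 = 536.8.
t* = √536.8 = 23.17 min.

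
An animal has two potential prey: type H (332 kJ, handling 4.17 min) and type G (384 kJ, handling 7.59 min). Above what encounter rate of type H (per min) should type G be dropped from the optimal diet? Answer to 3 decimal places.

At the threshold, the rate on type H alone equals the profitability of type G: λ·332/(1 + λ·4.17) = 384/7.59 = 50.59.
Rearranging, λ(332 − 50.59×4.17) = 50.59, so λ = 50.59/121 = 0.418 per min.

0.418 per min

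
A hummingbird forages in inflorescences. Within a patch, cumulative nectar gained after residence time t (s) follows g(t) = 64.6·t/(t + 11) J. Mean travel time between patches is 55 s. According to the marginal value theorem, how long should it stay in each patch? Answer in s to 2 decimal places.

24.60 s

Maximise g(t)/(T+t): set derivative to zero → g'(t)(T+t) = g(t).
g'(t) = 64.6·11/(t + 11)². Setting 64.6·11/(t+11)² = 64.6t/[(t+11)(55+t)] gives 11(55+t) = t(t+11), so t² = 11×55 = 605.
t* = √605 = 24.6 s.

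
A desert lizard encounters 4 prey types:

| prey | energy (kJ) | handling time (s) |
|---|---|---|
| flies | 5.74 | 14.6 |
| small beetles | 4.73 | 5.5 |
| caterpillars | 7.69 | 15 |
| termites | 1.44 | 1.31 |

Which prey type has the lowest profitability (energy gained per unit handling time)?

Profitability E/h (kJ/s): flies = 5.74/14.6 = 0.393, small beetles = 4.73/5.5 = 0.86, caterpillars = 7.69/15 = 0.513, termites = 1.44/1.31 = 1.1.
Ranked: termites > small beetles > caterpillars > flies.

flies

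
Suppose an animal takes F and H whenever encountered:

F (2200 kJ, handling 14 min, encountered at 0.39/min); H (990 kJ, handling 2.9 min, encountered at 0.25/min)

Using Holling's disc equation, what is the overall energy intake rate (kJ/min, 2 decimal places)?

153.86 kJ/min

Energy encountered per unit search time: 0.39×2200 + 0.25×990 = 1106 kJ/min.
Handling time per unit search time: 0.39×14 + 0.25×2.9 = 6.185.
Rate = 1106/(1 + 6.185) = 153.9 kJ/min.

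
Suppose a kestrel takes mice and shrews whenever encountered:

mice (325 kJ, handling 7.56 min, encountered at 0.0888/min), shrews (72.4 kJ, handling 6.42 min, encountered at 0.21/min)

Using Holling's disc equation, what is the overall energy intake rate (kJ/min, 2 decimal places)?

R = Σλ_iE_i / (1 + Σλ_ih_i)
Numerator: 0.0888×325 + 0.21×72.4 = 44.06
Denominator: 1 + 0.0888×7.56 + 0.21×6.42 = 3.02
R = 44.06/3.02 = 14.59 kJ/min

14.59 kJ/min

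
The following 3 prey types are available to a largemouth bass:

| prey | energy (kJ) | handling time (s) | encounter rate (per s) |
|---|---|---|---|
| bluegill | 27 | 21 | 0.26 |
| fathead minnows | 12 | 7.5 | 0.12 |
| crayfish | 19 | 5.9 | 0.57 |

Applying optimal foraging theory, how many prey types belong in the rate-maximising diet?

Rank by E/h (kJ/s): crayfish 3.22, fathead minnows 1.6, bluegill 1.29. Include each in turn until the next type's E/h falls below the running intake rate.
Rate on top 1: 2.482. fathead minnows: 1.6 < 2.482 → exclude; stop.
Optimal diet: crayfish — 1 of 3 types.

1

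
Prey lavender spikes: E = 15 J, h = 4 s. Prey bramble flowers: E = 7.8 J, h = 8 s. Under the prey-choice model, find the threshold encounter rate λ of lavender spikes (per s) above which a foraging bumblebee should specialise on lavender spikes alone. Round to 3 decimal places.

At the threshold, the rate on lavender spikes alone equals the profitability of bramble flowers: λ·15/(1 + λ·4) = 7.8/8 = 0.975.
Rearranging, λ(15 − 0.975×4) = 0.975, so λ = 0.975/11.1 = 0.08784 per s.

0.088 per s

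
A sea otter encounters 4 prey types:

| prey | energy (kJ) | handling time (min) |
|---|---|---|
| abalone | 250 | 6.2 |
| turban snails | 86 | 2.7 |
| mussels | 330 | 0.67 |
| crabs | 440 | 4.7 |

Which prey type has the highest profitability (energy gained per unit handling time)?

In descending order of E/h:
mussels: 330/0.67 = 493 kJ/min
crabs: 440/4.7 = 93.6 kJ/min
abalone: 250/6.2 = 40.3 kJ/min
turban snails: 86/2.7 = 31.9 kJ/min

mussels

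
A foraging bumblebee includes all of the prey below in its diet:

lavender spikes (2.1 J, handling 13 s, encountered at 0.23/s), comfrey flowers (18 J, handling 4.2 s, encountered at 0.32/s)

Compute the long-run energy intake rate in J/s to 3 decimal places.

1.170 J/s

R = (0.23×2.1 + 0.32×18) / (1 + 0.23×13 + 0.32×4.2) = 6.243/5.334 = 1.17 J/s.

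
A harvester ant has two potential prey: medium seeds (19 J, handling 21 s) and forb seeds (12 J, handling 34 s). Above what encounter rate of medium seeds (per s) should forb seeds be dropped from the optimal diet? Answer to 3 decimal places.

0.030 per s

The zero-one rule: include forb seeds iff E₂/h₂ > λE₁/(1+λh₁). Equality gives the switch point.
λE₁h₂ = E₂ + λE₂h₁ ⇒ λ = E₂/(E₁h₂ − E₂h₁) = 12/(646 − 252) = 0.03046 per s.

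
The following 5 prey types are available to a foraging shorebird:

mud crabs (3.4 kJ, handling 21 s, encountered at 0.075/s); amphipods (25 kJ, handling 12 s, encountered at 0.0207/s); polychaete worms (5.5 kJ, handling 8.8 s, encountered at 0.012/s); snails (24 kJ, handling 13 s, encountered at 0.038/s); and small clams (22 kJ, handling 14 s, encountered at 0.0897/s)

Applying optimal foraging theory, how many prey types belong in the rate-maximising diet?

Rank by E/h (kJ/s): amphipods 2.08, snails 1.85, small clams 1.57, polychaete worms 0.625, mud crabs 0.162. Include each in turn until the next type's E/h falls below the running intake rate.
Rate on top 1: 0.4145. snails: 1.85 > 0.4145 → include.
Rate on top 2: 0.8204. small clams: 1.57 > 0.8204 → include.
Rate on top 3: 1.135. polychaete worms: 0.625 < 1.135 → exclude; stop.
Optimal diet: amphipods, snails, small clams — 3 of 5 types.

3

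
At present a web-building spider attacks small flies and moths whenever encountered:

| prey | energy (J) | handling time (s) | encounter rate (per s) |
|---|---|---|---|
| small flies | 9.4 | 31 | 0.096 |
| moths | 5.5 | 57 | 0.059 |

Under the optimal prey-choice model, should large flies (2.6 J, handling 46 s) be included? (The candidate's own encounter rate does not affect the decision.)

No

Intake rate on the current diet: R = (0.096×9.4 + 0.059×5.5) / (1 + 0.096×31 + 0.059×57) = 1.227/7.339 = 0.1672 J/s.
large flies: E/h = 2.6/46 = 0.05652 J/s.
0.05652 < 0.1672, so adding large flies would lower the average — exclude it.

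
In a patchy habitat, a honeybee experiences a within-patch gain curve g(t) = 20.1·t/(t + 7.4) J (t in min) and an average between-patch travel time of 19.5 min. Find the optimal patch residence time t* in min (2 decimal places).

12.01 min

Optimal t* satisfies g'(t*) = g(t*)/(T + t*).
g'(t) = 20.1·7.4/(t + 7.4)². Setting 20.1·7.4/(t+7.4)² = 20.1t/[(t+7.4)(19.5+t)] gives 7.4(19.5+t) = t(t+7.4), so t² = 7.4×19.5 = 144.3.
t* = √144.3 = 12.01 min.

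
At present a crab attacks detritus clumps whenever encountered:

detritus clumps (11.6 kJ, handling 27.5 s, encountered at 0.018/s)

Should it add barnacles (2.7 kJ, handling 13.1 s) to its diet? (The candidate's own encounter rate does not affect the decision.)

Current rate: (0.018×11.6)/(1 + 0.018×27.5) = 0.1397 kJ/s.
barnacles: E/h = 2.7/13.1 = 0.2061 kJ/s.
0.2061 > 0.1397, so adding barnacles raises the average — include it.

Yes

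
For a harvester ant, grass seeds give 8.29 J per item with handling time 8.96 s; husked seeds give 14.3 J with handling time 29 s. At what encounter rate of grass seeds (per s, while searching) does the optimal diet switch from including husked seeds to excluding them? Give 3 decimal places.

0.127 per s

Drop husked seeds once their profitability E₂/h₂ falls below the rate achievable on grass seeds alone: E₂/h₂ = λE₁/(1 + λh₁).
Solve for λ: λE₁h₂ = E₂(1 + λh₁) → λ(E₁h₂ − E₂h₁) = E₂ → λ = E₂/(E₁h₂ − E₂h₁).
λ = 14.3/(8.29×29 − 14.3×8.96) = 14.3/112.3 = 0.1274 per s.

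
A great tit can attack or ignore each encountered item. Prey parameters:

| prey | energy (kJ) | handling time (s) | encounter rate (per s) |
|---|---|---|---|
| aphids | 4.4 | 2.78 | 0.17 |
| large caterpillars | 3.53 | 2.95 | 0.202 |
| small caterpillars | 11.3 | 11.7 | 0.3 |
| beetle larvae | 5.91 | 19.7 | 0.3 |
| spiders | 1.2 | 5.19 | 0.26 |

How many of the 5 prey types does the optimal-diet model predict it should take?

3

Profitabilities (E/h, kJ/s): aphids 1.58, large caterpillars 1.2, small caterpillars 0.966, beetle larvae 0.3, spiders 0.231. Add prey in this order while the next type's profitability exceeds the intake rate on those already taken.
Rate on top 1: 0.5079. large caterpillars: 1.2 > 0.5079 → include.
Rate on top 2: 0.7063. small caterpillars: 0.966 > 0.7063 → include.
Rate on top 3: 0.8696. beetle larvae: 0.3 < 0.8696 → exclude; stop.
Optimal diet: aphids, large caterpillars, small caterpillars — 3 of 5 types.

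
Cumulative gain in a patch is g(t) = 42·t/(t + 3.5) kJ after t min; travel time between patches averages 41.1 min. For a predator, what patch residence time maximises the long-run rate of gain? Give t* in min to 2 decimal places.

Optimal t* satisfies g'(t*) = g(t*)/(T + t*).
g'(t) = 42·3.5/(t + 3.5)². Setting 42·3.5/(t+3.5)² = 42t/[(t+3.5)(41.1+t)] gives 3.5(41.1+t) = t(t+3.5), so t² = 3.5×41.1 = 143.8.
t* = √143.8 = 11.99 min.

11.99 min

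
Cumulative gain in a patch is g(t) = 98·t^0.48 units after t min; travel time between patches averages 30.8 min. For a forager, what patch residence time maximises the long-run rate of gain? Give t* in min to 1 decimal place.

Optimal t* satisfies g'(t*) = g(t*)/(T + t*).
g'(t) = 0.48·98·t^-0.52. Setting 0.48·98·t^-0.52 = 98·t^0.48/(30.8+t) gives 0.48(30.8+t) = t, so 0.52·t = 0.48×30.8.
t* = 0.48×30.8/0.52 = 28.43 min.

28.4 min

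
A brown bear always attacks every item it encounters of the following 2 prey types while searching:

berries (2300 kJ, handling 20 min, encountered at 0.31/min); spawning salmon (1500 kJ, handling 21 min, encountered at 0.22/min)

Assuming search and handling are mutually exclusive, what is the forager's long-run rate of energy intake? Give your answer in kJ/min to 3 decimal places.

R = Σλ_iE_i / (1 + Σλ_ih_i)
Numerator: 0.31×2300 + 0.22×1500 = 1043
Denominator: 1 + 0.31×20 + 0.22×21 = 11.82
R = 1043/11.82 = 88.24 kJ/min

88.240 kJ/min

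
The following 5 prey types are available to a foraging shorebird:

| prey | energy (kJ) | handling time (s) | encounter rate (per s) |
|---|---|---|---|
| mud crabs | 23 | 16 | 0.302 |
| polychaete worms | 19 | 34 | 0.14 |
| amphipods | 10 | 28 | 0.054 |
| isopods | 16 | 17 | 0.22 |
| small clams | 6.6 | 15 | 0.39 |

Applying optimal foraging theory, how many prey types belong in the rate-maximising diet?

1

E/h in descending order: mud crabs 1.44, isopods 0.941, polychaete worms 0.559, small clams 0.44, amphipods 0.357 kJ/s. The optimal diet is the largest prefix of this list for which every included type satisfies E_i/h_i > R on the types above it.
Rate on top 1: 1.191. isopods: 0.941 < 1.191 → exclude; stop.
Optimal diet: mud crabs — 1 of 5 types.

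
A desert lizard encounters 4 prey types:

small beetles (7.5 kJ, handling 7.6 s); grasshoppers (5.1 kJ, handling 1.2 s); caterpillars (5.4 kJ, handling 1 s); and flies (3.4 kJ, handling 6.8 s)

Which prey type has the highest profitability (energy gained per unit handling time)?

caterpillars

Profitability E/h (kJ/s): small beetles = 7.5/7.6 = 0.987, grasshoppers = 5.1/1.2 = 4.25, caterpillars = 5.4/1 = 5.4, flies = 3.4/6.8 = 0.5.
Ranked: caterpillars > grasshoppers > small beetles > flies.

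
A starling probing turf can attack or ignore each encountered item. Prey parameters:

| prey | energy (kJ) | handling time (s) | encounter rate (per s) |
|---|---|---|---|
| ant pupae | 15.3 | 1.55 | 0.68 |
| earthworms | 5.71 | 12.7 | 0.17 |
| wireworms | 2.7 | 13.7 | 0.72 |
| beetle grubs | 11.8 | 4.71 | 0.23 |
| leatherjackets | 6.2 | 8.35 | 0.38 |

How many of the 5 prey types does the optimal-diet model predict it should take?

Profitabilities (E/h, kJ/s): ant pupae 9.87, beetle grubs 2.51, leatherjackets 0.743, earthworms 0.45, wireworms 0.197. Add prey in this order while the next type's profitability exceeds the intake rate on those already taken.
Rate on top 1: 5.065. beetle grubs: 2.51 < 5.065 → exclude; stop.
Optimal diet: ant pupae — 1 of 5 types.

1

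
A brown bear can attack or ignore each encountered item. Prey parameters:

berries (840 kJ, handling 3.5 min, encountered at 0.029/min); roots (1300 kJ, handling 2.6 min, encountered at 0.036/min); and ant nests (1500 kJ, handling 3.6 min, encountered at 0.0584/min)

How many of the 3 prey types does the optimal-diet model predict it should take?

Rank by E/h (kJ/min): roots 500, ant nests 417, berries 240. Include each in turn until the next type's E/h falls below the running intake rate.
Rate on top 1: 42.79. ant nests: 417 > 42.79 → include.
Rate on top 2: 103.1. berries: 240 > 103.1 → include.
Optimal diet: roots, ant nests, berries — 3 of 3 types.

3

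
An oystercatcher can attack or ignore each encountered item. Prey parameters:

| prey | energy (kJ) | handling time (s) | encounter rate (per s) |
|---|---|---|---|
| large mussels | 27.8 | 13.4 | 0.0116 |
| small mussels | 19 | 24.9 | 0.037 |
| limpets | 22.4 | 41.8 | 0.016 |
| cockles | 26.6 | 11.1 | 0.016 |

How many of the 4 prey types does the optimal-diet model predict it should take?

3

E/h in descending order: cockles 2.4, large mussels 2.07, small mussels 0.763, limpets 0.536 kJ/s. The optimal diet is the largest prefix of this list for which every included type satisfies E_i/h_i > R on the types above it.
Rate on top 1: 0.3614. large mussels: 2.07 > 0.3614 → include.
Rate on top 2: 0.5612. small mussels: 0.763 > 0.5612 → include.
Rate on top 3: 0.6437. limpets: 0.536 < 0.6437 → exclude; stop.
Optimal diet: cockles, large mussels, small mussels — 3 of 4 types.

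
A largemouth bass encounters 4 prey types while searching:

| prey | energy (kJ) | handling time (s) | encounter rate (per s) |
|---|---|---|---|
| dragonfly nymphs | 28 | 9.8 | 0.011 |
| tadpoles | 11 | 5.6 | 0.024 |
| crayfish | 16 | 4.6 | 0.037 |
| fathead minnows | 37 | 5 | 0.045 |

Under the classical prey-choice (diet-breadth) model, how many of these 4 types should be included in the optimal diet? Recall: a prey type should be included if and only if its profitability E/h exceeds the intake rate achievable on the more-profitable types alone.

Profitabilities (E/h, kJ/s): fathead minnows 7.4, crayfish 3.48, dragonfly nymphs 2.86, tadpoles 1.96. Add prey in this order while the next type's profitability exceeds the intake rate on those already taken.
Rate on top 1: 1.359. crayfish: 3.48 > 1.359 → include.
Rate on top 2: 1.618. dragonfly nymphs: 2.86 > 1.618 → include.
Rate on top 3: 1.707. tadpoles: 1.96 > 1.707 → include.
Optimal diet: fathead minnows, crayfish, dragonfly nymphs, tadpoles — 4 of 4 types.

4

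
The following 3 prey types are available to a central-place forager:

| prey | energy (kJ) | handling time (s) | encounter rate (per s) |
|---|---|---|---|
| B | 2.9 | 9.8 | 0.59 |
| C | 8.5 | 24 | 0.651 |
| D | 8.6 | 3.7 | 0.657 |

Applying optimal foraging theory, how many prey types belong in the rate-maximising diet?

E/h in descending order: D 2.32, C 0.354, B 0.296 kJ/s. The optimal diet is the largest prefix of this list for which every included type satisfies E_i/h_i > R on the types above it.
Rate on top 1: 1.647. C: 0.354 < 1.647 → exclude; stop.
Optimal diet: D — 1 of 3 types.

1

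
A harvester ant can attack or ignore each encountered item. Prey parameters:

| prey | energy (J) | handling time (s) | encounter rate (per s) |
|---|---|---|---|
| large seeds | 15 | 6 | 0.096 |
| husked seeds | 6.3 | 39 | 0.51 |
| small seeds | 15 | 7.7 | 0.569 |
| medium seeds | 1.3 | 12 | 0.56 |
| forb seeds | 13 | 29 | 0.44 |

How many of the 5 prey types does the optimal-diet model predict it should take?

2

Profitabilities (E/h, J/s): large seeds 2.5, small seeds 1.95, forb seeds 0.448, husked seeds 0.162, medium seeds 0.108. Add prey in this order while the next type's profitability exceeds the intake rate on those already taken.
Rate on top 1: 0.9137. small seeds: 1.95 > 0.9137 → include.
Rate on top 2: 1.674. forb seeds: 0.448 < 1.674 → exclude; stop.
Optimal diet: large seeds, small seeds — 2 of 5 types.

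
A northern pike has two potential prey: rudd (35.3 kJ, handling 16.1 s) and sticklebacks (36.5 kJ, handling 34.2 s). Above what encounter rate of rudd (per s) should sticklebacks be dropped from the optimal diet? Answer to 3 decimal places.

0.059 per s

The zero-one rule: include sticklebacks iff E₂/h₂ > λE₁/(1+λh₁). Equality gives the switch point.
λE₁h₂ = E₂ + λE₂h₁ ⇒ λ = E₂/(E₁h₂ − E₂h₁) = 36.5/(1207 − 587.7) = 0.05891 per s.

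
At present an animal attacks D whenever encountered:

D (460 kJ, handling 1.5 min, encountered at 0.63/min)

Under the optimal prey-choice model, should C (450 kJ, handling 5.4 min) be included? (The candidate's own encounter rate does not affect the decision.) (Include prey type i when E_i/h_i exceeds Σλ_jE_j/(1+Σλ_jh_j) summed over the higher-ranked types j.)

No

On D alone, R = ΣλE/(1+Σλh) = 289.8/1.945 = 149 kJ/min.
C: E/h = 450/5.4 = 83.33 kJ/min.
Since 83.33 < R, time spent handling C is better spent searching.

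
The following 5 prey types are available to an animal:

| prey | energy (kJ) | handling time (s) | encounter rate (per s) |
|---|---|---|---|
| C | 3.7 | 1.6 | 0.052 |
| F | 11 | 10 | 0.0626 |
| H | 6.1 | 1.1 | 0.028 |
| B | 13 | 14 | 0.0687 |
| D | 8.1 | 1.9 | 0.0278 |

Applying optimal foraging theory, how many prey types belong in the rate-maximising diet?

5

E/h in descending order: H 5.55, D 4.26, C 2.31, F 1.1, B 0.929 kJ/s. The optimal diet is the largest prefix of this list for which every included type satisfies E_i/h_i > R on the types above it.
Rate on top 1: 0.1657. D: 4.26 > 0.1657 → include.
Rate on top 2: 0.3654. C: 2.31 > 0.3654 → include.
Rate on top 3: 0.5043. F: 1.1 > 0.5043 → include.
Rate on top 4: 0.7123. B: 0.929 > 0.7123 → include.
Optimal diet: H, D, C, F, B — 5 of 5 types.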